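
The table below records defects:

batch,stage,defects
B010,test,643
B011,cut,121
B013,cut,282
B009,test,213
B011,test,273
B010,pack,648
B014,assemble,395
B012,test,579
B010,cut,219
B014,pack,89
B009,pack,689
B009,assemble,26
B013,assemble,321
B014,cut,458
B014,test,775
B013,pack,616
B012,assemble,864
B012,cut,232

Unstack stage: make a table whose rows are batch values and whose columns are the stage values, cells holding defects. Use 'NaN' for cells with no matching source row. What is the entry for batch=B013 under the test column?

NaN

No long-format row has batch=B013 and stage=test, so the cell is NaN.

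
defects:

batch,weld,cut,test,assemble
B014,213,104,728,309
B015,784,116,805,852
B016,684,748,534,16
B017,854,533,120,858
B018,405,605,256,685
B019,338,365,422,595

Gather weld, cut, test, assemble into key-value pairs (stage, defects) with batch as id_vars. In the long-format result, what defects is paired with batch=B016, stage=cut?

Unpivoting turns each (batch, wide-column) pair into one long row.
The wide cell at row B016, column cut holds 748, so the long row (B016, cut) has defects=748.

748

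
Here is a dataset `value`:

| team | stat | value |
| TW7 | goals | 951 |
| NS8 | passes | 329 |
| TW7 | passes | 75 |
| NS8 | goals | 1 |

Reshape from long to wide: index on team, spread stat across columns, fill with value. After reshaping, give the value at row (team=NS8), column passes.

Wide layout: rows indexed by team, columns are the 2 distinct stat values (goals, passes).
Cell (team=NS8, stat=passes) draws from the long row where team=NS8 and stat=passes, which has value=329.

329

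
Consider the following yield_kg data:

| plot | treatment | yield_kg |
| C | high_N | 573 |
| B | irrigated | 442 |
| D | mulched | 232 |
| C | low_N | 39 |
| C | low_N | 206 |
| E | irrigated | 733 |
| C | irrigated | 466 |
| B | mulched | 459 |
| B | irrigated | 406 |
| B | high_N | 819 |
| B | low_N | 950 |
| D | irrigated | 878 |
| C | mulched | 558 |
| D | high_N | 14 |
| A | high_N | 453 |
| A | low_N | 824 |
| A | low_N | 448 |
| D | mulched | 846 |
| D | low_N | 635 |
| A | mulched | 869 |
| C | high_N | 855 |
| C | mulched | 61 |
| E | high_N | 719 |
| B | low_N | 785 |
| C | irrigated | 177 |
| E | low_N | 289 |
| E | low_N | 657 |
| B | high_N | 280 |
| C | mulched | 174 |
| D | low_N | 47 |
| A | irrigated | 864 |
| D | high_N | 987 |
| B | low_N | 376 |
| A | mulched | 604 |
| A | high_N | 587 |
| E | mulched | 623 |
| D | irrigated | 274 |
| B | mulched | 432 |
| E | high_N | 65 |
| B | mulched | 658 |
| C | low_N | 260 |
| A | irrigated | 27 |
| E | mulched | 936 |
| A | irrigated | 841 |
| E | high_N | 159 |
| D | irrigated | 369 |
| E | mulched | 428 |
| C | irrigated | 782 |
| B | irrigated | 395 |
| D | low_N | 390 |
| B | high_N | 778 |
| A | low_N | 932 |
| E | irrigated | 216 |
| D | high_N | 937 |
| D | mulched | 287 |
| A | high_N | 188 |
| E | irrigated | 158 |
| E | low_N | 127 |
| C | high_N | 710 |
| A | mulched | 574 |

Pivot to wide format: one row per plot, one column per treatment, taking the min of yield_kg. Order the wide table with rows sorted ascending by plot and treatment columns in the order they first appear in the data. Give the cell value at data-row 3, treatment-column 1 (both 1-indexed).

573

With rows sorted ascending by plot, row 3 is plot=C. treatment columns in first-appearance order: high_N, irrigated, mulched, low_N; column 1 is high_N.
Long rows with plot=C, treatment=high_N: min(573, 855, 710) = 573.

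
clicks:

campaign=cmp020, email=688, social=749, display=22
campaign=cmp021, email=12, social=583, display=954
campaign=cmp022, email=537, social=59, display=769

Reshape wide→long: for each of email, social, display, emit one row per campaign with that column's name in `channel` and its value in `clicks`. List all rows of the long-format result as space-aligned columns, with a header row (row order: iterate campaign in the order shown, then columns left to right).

Each (campaign, column) pair becomes one row: 3 × 3 = 9 rows.
For example, (cmp020, email) → clicks=688.

campaign  channel  clicks
cmp020    email    688   
cmp020    social   749   
cmp020    display  22    
cmp021    email    12    
cmp021    social   583   
cmp021    display  954   
cmp022    email    537   
cmp022    social   59    
cmp022    display  769   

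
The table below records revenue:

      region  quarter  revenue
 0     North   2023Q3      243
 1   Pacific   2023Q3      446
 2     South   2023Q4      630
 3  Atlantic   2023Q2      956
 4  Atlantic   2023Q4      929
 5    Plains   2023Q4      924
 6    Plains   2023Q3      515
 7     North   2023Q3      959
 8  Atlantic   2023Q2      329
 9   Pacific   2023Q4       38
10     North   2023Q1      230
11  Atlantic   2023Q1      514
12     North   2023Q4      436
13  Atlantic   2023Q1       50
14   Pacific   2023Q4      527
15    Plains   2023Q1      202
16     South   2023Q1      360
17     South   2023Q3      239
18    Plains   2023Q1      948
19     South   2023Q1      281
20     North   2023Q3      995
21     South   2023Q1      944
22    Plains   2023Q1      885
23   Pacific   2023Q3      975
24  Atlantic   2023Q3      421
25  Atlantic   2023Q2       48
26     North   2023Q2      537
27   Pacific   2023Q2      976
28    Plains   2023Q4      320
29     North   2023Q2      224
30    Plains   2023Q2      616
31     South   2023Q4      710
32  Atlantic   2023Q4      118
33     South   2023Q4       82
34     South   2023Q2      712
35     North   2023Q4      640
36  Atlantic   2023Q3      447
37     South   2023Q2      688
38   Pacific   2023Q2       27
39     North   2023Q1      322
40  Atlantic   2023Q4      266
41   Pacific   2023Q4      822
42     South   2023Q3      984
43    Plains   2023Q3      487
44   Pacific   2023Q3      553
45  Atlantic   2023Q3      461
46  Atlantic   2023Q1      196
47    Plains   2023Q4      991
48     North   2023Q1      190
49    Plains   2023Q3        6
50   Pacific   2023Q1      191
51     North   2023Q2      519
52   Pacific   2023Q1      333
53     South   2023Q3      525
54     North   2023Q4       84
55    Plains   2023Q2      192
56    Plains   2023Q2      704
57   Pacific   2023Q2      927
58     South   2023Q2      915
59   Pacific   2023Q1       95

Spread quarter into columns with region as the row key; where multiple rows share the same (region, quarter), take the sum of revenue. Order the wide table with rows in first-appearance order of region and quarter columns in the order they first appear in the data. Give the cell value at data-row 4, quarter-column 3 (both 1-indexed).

With rows in first-appearance order of region, row 4 is region=Atlantic. quarter columns in first-appearance order: 2023Q3, 2023Q4, 2023Q2, 2023Q1; column 3 is 2023Q2.
Long rows with region=Atlantic, quarter=2023Q2: 956 + 329 + 48 = 1333.

1333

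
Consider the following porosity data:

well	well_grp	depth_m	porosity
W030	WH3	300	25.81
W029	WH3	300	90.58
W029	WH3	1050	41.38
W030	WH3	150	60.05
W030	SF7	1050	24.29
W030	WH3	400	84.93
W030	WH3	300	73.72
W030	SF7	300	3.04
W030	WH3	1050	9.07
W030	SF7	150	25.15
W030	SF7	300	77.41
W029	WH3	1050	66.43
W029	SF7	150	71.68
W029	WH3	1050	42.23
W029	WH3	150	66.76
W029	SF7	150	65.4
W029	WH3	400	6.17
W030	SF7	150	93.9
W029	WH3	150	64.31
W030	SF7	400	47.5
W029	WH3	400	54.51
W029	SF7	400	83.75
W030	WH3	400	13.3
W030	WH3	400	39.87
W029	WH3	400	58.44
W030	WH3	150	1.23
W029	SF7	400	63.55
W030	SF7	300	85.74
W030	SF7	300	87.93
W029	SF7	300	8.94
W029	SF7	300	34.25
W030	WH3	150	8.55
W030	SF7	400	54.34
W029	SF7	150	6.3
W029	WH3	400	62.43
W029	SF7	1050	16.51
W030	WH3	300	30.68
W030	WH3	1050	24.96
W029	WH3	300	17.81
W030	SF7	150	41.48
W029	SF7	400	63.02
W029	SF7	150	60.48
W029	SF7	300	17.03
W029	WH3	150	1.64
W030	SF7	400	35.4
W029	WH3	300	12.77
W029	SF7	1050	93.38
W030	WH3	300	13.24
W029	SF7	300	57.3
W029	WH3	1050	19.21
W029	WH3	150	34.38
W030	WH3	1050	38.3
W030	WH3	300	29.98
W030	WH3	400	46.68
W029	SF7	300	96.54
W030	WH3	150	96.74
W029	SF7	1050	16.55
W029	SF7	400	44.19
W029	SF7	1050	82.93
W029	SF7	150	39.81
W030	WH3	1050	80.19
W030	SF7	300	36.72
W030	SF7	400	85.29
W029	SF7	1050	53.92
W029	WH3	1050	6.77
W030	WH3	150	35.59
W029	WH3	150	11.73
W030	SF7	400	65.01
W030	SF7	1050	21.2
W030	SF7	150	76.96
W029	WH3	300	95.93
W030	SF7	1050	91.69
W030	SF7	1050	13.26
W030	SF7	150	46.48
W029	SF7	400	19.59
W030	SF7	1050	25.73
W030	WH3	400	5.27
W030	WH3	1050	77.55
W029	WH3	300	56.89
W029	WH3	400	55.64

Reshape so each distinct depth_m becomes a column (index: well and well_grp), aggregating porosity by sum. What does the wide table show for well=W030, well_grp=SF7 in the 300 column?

Rows with well=W030, well_grp=SF7 and depth_m=300: porosity values are 3.04, 77.41, 85.74, 87.93, 36.72.
3.04 + 77.41 + 85.74 + 87.93 + 36.72 = 290.84.

290.84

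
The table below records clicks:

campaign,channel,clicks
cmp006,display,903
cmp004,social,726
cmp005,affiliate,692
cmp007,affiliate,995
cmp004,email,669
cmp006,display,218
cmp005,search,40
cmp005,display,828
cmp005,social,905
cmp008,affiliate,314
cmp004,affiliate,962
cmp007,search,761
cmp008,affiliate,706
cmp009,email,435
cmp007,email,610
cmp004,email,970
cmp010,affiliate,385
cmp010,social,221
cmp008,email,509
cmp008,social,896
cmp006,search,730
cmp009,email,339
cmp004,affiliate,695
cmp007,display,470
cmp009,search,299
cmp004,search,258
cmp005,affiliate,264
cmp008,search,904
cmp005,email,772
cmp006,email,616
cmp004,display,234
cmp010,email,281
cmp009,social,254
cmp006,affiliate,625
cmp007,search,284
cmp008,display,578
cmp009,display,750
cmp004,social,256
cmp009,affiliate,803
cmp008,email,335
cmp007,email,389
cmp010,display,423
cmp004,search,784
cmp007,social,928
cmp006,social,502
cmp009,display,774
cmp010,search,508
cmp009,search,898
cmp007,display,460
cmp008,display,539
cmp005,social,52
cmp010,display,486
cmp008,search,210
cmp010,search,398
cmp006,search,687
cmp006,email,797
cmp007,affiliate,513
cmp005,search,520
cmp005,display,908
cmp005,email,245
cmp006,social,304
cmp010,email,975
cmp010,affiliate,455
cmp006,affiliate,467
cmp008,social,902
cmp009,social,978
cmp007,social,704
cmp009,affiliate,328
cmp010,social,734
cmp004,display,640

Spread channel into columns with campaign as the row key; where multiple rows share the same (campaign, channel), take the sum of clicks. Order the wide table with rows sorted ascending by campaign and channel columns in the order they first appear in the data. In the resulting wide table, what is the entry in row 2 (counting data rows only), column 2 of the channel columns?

With rows sorted ascending by campaign, row 2 is campaign=cmp005. channel columns in first-appearance order: display, social, affiliate, email, search; column 2 is social.
Long rows with campaign=cmp005, channel=social: 905 + 52 = 957.

957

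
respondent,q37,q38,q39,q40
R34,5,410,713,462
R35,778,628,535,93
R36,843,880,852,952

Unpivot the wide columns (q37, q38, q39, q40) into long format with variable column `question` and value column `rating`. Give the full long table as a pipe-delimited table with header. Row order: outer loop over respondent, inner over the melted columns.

| respondent | question | rating |
| R34 | q37 | 5 |
| R34 | q38 | 410 |
| R34 | q39 | 713 |
| R34 | q40 | 462 |
| R35 | q37 | 778 |
| R35 | q38 | 628 |
| R35 | q39 | 535 |
| R35 | q40 | 93 |
| R36 | q37 | 843 |
| R36 | q38 | 880 |
| R36 | q39 | 852 |
| R36 | q40 | 952 |

Each (respondent, column) pair becomes one row: 3 × 4 = 12 rows.
For example, (R34, q37) → rating=5.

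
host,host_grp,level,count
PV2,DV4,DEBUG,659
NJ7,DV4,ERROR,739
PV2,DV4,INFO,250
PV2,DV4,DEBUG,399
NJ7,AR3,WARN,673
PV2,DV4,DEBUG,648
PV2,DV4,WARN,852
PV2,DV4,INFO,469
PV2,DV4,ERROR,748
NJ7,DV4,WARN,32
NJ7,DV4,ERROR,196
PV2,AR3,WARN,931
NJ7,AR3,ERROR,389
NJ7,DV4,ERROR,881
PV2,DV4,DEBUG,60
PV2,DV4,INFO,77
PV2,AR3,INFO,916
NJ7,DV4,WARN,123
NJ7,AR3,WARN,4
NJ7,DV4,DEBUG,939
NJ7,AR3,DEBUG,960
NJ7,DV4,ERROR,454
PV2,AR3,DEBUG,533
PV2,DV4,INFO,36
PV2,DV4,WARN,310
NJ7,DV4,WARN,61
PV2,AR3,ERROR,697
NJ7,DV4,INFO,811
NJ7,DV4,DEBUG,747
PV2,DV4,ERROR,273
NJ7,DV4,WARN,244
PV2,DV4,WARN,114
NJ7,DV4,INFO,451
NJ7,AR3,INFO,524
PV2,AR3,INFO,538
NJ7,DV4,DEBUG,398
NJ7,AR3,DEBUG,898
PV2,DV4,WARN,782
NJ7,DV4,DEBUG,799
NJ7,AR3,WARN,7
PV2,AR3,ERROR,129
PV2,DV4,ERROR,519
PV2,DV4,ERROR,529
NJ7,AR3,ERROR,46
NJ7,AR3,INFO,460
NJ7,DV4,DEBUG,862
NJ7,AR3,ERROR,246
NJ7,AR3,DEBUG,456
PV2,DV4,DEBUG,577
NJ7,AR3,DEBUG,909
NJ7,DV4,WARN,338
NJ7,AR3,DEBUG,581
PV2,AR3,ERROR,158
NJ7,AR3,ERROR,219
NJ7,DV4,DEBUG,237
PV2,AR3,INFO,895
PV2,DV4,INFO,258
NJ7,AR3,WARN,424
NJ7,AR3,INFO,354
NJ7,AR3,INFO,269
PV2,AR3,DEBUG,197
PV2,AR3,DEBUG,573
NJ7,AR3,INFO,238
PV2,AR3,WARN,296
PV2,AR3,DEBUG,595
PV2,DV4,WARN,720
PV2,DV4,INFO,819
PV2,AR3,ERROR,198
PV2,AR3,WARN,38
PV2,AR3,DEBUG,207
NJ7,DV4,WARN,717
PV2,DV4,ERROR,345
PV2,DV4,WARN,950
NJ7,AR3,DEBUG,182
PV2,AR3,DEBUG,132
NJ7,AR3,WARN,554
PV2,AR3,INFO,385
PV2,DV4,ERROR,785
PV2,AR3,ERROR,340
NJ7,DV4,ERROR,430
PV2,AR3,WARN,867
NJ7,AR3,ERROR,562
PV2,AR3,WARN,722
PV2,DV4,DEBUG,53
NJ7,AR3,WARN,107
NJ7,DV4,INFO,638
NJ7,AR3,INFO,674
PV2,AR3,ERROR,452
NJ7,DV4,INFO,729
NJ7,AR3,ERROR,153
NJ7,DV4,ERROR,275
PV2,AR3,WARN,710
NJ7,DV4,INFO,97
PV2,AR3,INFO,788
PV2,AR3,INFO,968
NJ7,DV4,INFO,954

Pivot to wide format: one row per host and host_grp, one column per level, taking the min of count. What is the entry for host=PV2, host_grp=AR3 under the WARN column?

Rows with host=PV2, host_grp=AR3 and level=WARN: count values are 931, 296, 38, 867, 722, 710.
min(931, 296, 38, 867, 722, 710) = 38.

38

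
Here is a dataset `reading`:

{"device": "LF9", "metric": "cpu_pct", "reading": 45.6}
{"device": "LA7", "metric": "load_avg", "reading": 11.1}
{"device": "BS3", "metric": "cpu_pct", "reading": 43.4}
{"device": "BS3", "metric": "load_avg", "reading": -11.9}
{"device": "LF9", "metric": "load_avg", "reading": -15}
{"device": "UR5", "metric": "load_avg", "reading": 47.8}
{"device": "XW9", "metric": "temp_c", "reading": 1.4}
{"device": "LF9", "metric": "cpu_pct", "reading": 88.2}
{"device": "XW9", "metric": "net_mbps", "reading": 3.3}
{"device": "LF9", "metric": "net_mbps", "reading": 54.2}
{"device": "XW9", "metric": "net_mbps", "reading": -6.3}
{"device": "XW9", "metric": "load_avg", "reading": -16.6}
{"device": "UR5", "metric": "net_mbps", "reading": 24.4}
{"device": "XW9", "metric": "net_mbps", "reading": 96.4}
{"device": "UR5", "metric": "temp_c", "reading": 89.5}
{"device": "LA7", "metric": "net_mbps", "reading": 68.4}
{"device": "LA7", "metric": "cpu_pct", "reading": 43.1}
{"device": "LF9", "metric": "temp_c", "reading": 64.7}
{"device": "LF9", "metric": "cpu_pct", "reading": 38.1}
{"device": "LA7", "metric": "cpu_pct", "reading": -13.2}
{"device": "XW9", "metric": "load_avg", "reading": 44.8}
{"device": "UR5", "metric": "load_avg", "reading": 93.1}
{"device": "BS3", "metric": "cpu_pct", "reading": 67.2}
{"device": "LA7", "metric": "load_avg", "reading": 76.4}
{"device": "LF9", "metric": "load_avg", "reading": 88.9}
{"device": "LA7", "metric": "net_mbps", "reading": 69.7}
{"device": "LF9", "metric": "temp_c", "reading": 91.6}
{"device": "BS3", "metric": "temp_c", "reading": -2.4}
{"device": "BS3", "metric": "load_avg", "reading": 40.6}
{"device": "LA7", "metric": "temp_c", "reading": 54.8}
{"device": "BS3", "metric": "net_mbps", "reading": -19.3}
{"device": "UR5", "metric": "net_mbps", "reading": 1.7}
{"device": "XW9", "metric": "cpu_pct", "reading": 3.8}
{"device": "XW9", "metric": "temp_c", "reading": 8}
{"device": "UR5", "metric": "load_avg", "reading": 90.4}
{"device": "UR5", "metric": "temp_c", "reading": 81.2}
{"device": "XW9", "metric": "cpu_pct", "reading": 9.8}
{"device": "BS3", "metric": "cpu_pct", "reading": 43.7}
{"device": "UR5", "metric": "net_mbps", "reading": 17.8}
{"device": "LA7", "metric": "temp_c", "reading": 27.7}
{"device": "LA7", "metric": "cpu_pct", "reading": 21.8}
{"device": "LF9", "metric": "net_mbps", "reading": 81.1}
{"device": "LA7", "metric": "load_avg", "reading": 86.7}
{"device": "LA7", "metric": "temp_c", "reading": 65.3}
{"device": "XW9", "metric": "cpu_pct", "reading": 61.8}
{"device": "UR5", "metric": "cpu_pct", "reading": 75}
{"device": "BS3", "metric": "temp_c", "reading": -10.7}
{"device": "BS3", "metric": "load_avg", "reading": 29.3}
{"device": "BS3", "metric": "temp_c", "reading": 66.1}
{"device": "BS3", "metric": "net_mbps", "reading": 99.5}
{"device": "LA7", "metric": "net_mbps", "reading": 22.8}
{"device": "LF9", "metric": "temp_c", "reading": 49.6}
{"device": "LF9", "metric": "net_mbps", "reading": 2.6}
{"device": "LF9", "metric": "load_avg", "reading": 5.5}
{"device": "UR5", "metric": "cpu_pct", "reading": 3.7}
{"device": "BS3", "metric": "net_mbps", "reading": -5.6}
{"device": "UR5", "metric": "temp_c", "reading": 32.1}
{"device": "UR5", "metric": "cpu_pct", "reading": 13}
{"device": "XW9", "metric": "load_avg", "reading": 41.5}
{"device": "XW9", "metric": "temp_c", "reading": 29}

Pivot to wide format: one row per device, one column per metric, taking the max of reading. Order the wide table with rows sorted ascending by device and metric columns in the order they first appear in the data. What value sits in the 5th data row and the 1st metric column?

61.8

With rows sorted ascending by device, row 5 is device=XW9. metric columns in first-appearance order: cpu_pct, load_avg, temp_c, net_mbps; column 1 is cpu_pct.
Long rows with device=XW9, metric=cpu_pct: max(3.8, 9.8, 61.8) = 61.8.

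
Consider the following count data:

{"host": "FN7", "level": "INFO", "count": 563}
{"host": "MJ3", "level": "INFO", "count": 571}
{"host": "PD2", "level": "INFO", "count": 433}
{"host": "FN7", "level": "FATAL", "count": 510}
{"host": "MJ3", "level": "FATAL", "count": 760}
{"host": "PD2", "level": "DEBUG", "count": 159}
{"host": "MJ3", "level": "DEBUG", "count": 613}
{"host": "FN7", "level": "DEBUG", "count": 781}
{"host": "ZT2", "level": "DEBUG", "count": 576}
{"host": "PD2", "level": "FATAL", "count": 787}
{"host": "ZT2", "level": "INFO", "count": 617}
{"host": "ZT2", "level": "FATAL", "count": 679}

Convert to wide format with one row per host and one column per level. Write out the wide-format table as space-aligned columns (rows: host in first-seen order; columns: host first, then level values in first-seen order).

host  INFO  FATAL  DEBUG
FN7   563   510    781  
MJ3   571   760    613  
PD2   433   787    159  
ZT2   617   679    576  

Columns: host plus the 3 distinct level values (INFO, FATAL, DEBUG).
For example, row FN7 column INFO takes count=563 from the long row (FN7, INFO).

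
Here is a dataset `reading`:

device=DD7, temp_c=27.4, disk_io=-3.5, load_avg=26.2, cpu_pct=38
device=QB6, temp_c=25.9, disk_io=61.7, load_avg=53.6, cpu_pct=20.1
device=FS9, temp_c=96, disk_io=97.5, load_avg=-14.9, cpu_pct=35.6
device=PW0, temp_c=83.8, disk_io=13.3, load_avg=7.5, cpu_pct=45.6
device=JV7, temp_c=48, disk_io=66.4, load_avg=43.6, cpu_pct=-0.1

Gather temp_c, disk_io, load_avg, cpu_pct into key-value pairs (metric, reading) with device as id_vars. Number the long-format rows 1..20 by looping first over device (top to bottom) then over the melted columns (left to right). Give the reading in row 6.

61.7

20 rows total (5 × 4). Row 6: index ⌊(6-1)/4⌋ = 1 into device → QB6; (6-1) mod 4 = 1 into the melted columns → disk_io.
So row 6 is (QB6, disk_io, 61.7); reading = 61.7.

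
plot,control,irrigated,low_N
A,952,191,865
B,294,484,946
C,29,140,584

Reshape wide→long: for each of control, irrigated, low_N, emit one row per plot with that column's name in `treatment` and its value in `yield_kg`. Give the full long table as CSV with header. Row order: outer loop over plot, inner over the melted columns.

plot,treatment,yield_kg
A,control,952
A,irrigated,191
A,low_N,865
B,control,294
B,irrigated,484
B,low_N,946
C,control,29
C,irrigated,140
C,low_N,584

Each (plot, column) pair becomes one row: 3 × 3 = 9 rows.
For example, (A, control) → yield_kg=952.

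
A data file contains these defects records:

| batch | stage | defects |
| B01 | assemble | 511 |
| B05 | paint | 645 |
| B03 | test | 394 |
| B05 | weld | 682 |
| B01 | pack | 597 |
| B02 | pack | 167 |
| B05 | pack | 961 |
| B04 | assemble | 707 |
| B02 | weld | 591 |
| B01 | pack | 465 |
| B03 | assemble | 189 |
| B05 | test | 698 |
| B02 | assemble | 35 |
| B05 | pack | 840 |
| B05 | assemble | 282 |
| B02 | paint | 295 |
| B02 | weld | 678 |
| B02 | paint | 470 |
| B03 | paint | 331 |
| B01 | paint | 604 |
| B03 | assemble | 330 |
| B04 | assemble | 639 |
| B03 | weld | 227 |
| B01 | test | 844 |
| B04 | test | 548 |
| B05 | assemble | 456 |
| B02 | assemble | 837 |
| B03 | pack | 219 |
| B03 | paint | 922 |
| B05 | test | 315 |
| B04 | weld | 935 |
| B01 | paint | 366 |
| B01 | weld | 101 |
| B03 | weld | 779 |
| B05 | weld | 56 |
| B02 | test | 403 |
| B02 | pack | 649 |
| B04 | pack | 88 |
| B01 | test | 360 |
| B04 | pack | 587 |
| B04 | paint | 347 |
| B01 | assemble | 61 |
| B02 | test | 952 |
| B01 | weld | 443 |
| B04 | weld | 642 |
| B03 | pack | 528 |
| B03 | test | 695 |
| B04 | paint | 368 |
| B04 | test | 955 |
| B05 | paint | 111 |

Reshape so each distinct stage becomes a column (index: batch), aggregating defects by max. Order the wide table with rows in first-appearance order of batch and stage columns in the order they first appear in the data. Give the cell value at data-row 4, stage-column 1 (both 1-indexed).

With rows in first-appearance order of batch, row 4 is batch=B02. stage columns in first-appearance order: assemble, paint, test, weld, pack; column 1 is assemble.
Long rows with batch=B02, stage=assemble: max(35, 837) = 837.

837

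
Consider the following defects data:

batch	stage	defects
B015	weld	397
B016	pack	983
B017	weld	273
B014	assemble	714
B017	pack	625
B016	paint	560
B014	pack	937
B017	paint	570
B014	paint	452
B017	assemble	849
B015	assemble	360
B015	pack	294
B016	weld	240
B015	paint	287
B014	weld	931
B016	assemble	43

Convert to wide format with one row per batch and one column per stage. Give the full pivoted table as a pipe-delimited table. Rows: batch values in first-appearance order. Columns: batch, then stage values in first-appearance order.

| batch | weld | pack | assemble | paint |
| B015 | 397 | 294 | 360 | 287 |
| B016 | 240 | 983 | 43 | 560 |
| B017 | 273 | 625 | 849 | 570 |
| B014 | 931 | 937 | 714 | 452 |

Columns: batch plus the 4 distinct stage values (weld, pack, assemble, paint).
For example, row B015 column weld takes defects=397 from the long row (B015, weld).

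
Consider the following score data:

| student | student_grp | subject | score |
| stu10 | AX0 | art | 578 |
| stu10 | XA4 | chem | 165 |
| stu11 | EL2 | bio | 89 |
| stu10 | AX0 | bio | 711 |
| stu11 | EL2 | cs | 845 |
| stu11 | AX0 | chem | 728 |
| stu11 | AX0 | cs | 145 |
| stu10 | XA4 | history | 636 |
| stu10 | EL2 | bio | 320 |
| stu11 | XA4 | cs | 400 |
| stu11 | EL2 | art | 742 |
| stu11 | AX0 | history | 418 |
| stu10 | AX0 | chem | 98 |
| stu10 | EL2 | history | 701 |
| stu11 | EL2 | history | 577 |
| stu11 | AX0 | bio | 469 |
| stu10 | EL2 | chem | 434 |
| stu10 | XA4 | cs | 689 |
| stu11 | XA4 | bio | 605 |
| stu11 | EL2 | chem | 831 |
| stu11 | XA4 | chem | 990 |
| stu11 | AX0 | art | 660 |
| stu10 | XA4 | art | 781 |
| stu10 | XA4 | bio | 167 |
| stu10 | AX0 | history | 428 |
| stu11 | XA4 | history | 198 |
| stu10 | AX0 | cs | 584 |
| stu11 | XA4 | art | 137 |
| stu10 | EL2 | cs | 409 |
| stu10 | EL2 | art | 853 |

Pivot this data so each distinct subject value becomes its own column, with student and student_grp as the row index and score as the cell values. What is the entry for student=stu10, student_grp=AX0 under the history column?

Wide layout: rows indexed by student and student_grp, columns are the 5 distinct subject values (art, chem, bio, cs, history).
Cell (student=stu10, student_grp=AX0, subject=history) draws from the long row where student=stu10, student_grp=AX0 and subject=history, which has score=428.

428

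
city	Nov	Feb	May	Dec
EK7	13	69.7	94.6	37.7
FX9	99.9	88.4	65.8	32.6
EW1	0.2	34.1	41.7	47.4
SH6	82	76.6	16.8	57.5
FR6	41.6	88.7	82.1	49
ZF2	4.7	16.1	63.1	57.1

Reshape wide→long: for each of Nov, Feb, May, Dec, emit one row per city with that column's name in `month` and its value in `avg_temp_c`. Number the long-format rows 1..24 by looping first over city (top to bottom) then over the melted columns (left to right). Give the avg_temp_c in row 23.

63.1

24 rows total (6 × 4). Row 23: index ⌊(23-1)/4⌋ = 5 into city → ZF2; (23-1) mod 4 = 2 into the melted columns → May.
So row 23 is (ZF2, May, 63.1); avg_temp_c = 63.1.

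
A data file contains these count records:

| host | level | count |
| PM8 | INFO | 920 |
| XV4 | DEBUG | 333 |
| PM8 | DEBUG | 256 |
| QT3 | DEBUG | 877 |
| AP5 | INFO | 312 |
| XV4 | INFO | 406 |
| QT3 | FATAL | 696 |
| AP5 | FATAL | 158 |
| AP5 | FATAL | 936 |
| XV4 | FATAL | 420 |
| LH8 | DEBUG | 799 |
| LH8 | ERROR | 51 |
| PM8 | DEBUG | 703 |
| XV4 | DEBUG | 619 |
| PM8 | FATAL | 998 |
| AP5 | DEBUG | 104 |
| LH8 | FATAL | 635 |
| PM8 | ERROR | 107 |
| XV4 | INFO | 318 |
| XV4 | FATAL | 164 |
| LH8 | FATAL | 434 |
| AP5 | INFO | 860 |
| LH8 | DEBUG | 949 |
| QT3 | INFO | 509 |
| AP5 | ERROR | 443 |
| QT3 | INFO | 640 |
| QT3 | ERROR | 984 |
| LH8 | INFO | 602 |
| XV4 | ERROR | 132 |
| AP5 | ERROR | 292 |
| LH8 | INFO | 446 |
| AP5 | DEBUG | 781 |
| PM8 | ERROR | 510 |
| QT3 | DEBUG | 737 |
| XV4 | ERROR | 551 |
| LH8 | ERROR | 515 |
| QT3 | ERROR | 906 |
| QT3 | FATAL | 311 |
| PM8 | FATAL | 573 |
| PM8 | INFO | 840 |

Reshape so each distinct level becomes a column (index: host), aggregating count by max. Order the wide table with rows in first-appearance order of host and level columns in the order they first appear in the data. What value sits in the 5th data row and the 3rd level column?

635

With rows in first-appearance order of host, row 5 is host=LH8. level columns in first-appearance order: INFO, DEBUG, FATAL, ERROR; column 3 is FATAL.
Long rows with host=LH8, level=FATAL: max(635, 434) = 635.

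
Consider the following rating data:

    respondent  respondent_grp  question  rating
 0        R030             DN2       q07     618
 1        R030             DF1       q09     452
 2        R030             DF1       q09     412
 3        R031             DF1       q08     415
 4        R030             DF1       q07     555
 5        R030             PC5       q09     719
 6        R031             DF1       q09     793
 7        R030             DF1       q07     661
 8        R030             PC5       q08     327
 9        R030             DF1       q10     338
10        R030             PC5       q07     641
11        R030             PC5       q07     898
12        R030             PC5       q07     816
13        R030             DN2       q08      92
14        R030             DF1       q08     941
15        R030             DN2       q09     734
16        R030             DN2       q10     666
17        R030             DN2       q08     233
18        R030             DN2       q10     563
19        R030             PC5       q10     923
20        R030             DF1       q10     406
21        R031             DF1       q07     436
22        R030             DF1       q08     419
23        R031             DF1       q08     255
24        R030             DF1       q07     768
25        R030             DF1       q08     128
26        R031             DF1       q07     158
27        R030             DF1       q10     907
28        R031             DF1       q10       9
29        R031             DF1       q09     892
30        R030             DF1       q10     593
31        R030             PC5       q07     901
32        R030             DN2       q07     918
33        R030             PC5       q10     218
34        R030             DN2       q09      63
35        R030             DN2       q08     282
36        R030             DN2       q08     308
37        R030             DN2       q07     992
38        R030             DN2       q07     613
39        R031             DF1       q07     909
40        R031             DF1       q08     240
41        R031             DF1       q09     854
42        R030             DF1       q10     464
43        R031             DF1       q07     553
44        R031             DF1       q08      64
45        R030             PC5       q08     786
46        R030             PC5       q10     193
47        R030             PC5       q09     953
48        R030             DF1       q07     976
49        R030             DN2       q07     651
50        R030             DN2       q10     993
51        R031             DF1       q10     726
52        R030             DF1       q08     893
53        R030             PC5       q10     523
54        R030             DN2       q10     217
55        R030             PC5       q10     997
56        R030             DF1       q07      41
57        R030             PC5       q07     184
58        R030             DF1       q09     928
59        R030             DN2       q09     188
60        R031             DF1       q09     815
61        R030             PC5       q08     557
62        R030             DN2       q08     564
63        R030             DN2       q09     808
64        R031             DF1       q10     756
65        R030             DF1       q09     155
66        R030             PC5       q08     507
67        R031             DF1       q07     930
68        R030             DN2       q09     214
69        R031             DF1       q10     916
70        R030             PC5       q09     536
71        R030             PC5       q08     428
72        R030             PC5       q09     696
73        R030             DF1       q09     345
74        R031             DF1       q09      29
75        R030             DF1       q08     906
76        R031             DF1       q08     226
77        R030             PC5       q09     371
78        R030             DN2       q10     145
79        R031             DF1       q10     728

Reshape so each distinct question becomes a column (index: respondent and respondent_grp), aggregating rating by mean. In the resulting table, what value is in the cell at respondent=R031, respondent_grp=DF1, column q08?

240

Rows with respondent=R031, respondent_grp=DF1 and question=q08: rating values are 415, 255, 240, 64, 226.
(415 + 255 + 240 + 64 + 226) / 5 = 240.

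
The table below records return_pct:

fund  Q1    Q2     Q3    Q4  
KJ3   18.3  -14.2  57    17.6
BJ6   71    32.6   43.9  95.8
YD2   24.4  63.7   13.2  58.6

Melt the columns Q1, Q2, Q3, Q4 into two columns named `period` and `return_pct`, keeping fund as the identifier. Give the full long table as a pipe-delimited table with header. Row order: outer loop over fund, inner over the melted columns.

| fund | period | return_pct |
| KJ3 | Q1 | 18.3 |
| KJ3 | Q2 | -14.2 |
| KJ3 | Q3 | 57 |
| KJ3 | Q4 | 17.6 |
| BJ6 | Q1 | 71 |
| BJ6 | Q2 | 32.6 |
| BJ6 | Q3 | 43.9 |
| BJ6 | Q4 | 95.8 |
| YD2 | Q1 | 24.4 |
| YD2 | Q2 | 63.7 |
| YD2 | Q3 | 13.2 |
| YD2 | Q4 | 58.6 |

Each (fund, column) pair becomes one row: 3 × 4 = 12 rows.
For example, (KJ3, Q1) → return_pct=18.3.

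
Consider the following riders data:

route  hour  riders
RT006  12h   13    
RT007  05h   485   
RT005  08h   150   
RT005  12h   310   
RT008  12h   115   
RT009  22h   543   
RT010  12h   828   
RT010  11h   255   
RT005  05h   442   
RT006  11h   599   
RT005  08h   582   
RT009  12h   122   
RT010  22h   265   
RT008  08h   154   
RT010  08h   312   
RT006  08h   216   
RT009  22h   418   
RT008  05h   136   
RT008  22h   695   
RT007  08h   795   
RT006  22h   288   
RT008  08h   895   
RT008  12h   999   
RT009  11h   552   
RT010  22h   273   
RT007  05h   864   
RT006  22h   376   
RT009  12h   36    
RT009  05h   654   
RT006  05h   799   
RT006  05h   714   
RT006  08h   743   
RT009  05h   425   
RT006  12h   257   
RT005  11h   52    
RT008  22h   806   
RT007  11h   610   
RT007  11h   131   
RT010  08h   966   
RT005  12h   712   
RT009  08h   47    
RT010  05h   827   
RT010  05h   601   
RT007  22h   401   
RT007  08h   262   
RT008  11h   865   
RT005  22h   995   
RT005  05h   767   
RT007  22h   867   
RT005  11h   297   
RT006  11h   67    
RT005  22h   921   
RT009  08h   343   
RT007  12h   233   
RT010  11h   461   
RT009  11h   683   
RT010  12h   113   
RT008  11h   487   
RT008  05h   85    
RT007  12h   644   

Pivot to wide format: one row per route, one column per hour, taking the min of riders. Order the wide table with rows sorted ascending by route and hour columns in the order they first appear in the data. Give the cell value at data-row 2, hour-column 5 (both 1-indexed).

67

With rows sorted ascending by route, row 2 is route=RT006. hour columns in first-appearance order: 12h, 05h, 08h, 22h, 11h; column 5 is 11h.
Long rows with route=RT006, hour=11h: min(599, 67) = 67.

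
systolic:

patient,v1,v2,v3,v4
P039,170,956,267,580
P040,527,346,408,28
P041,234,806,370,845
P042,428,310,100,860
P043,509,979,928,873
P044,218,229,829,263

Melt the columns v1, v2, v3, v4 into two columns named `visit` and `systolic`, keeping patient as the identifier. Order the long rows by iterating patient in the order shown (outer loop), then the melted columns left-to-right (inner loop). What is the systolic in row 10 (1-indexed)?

24 rows total (6 × 4). Row 10: index ⌊(10-1)/4⌋ = 2 into patient → P041; (10-1) mod 4 = 1 into the melted columns → v2.
So row 10 is (P041, v2, 806); systolic = 806.

806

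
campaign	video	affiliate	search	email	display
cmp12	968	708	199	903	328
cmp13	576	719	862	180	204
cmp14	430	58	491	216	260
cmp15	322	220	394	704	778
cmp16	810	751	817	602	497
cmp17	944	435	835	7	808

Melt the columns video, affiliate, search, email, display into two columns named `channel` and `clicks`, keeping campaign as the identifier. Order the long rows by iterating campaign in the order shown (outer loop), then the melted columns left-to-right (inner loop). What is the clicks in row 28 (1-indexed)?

835

30 rows total (6 × 5). Row 28: index ⌊(28-1)/5⌋ = 5 into campaign → cmp17; (28-1) mod 5 = 2 into the melted columns → search.
So row 28 is (cmp17, search, 835); clicks = 835.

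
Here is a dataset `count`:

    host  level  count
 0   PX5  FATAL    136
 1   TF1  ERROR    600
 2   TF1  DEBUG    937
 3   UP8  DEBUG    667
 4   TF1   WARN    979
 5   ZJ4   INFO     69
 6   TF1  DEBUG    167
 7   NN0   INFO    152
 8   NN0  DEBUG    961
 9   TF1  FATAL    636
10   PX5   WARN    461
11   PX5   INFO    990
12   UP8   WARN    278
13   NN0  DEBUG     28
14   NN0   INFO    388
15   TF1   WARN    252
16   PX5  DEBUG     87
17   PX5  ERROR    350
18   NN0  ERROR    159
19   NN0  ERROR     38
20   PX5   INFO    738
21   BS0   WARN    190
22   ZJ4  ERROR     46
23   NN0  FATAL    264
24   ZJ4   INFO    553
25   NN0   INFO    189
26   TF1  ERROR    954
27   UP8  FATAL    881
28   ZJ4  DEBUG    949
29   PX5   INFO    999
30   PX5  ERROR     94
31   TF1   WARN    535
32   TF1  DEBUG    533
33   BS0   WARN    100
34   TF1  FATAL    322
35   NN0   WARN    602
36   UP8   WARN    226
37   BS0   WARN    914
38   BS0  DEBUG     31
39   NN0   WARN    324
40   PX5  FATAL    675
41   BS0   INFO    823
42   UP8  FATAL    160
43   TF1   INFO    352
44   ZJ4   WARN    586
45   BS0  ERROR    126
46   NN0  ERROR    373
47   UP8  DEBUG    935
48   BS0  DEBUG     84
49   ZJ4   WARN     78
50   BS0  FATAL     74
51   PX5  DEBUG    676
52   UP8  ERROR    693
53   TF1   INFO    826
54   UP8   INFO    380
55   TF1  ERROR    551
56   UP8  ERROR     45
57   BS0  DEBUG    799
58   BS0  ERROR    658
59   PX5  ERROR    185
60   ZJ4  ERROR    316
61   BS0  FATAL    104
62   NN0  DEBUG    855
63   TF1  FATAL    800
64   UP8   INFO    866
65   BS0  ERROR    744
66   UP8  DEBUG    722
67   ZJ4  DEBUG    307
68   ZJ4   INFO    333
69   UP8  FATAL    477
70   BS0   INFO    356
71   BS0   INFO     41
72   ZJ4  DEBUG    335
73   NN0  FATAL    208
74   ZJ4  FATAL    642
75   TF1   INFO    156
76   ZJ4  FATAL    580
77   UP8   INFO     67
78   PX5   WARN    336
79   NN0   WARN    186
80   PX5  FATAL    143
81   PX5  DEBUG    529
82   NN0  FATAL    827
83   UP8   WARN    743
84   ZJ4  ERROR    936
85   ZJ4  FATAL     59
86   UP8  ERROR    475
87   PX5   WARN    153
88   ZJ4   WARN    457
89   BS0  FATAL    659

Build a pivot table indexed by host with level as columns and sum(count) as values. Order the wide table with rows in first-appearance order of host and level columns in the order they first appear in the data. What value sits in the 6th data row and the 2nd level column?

1528

With rows in first-appearance order of host, row 6 is host=BS0. level columns in first-appearance order: FATAL, ERROR, DEBUG, WARN, INFO; column 2 is ERROR.
Long rows with host=BS0, level=ERROR: 126 + 658 + 744 = 1528.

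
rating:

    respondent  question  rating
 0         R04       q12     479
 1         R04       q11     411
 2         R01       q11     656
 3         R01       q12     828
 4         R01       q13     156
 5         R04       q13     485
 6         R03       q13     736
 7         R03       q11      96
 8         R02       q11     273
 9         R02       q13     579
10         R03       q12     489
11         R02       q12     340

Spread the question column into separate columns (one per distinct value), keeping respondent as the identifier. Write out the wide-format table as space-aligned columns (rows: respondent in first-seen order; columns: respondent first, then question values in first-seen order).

respondent  q12  q11  q13
R04         479  411  485
R01         828  656  156
R03         489  96   736
R02         340  273  579

Columns: respondent plus the 3 distinct question values (q12, q11, q13).
For example, row R04 column q12 takes rating=479 from the long row (R04, q12).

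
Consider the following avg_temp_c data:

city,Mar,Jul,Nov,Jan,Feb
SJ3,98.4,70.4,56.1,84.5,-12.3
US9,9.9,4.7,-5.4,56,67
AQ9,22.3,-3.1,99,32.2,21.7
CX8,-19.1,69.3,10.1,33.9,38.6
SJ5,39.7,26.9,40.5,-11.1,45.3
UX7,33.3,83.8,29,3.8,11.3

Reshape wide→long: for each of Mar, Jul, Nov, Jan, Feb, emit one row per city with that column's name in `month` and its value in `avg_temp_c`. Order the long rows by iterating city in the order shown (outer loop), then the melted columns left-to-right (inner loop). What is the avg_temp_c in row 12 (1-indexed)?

-3.1

30 rows total (6 × 5). Row 12: index ⌊(12-1)/5⌋ = 2 into city → AQ9; (12-1) mod 5 = 1 into the melted columns → Jul.
So row 12 is (AQ9, Jul, -3.1); avg_temp_c = -3.1.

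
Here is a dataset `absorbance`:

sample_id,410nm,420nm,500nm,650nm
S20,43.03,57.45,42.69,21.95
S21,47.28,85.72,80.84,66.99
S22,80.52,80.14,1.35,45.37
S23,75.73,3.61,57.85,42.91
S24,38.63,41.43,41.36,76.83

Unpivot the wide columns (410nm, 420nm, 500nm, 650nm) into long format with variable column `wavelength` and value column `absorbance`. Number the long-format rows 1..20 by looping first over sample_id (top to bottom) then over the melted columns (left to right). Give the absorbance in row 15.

57.85

20 rows total (5 × 4). Row 15: index ⌊(15-1)/4⌋ = 3 into sample_id → S23; (15-1) mod 4 = 2 into the melted columns → 500nm.
So row 15 is (S23, 500nm, 57.85); absorbance = 57.85.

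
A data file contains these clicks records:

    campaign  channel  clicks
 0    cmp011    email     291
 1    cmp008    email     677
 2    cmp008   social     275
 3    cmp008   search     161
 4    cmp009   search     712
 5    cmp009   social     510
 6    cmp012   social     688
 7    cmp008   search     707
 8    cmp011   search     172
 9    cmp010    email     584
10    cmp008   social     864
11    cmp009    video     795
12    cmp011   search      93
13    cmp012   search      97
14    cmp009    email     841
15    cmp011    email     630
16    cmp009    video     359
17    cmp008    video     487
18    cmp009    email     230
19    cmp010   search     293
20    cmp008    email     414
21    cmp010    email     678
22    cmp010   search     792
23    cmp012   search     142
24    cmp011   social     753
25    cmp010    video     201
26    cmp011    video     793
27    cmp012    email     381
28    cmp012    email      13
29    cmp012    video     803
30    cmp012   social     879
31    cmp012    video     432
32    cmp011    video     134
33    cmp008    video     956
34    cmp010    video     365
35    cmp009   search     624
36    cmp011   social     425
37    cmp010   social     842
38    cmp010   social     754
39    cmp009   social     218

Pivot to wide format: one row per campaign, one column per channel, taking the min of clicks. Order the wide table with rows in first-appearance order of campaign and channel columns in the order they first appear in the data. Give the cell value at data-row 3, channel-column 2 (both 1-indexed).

With rows in first-appearance order of campaign, row 3 is campaign=cmp009. channel columns in first-appearance order: email, social, search, video; column 2 is social.
Long rows with campaign=cmp009, channel=social: min(510, 218) = 218.

218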